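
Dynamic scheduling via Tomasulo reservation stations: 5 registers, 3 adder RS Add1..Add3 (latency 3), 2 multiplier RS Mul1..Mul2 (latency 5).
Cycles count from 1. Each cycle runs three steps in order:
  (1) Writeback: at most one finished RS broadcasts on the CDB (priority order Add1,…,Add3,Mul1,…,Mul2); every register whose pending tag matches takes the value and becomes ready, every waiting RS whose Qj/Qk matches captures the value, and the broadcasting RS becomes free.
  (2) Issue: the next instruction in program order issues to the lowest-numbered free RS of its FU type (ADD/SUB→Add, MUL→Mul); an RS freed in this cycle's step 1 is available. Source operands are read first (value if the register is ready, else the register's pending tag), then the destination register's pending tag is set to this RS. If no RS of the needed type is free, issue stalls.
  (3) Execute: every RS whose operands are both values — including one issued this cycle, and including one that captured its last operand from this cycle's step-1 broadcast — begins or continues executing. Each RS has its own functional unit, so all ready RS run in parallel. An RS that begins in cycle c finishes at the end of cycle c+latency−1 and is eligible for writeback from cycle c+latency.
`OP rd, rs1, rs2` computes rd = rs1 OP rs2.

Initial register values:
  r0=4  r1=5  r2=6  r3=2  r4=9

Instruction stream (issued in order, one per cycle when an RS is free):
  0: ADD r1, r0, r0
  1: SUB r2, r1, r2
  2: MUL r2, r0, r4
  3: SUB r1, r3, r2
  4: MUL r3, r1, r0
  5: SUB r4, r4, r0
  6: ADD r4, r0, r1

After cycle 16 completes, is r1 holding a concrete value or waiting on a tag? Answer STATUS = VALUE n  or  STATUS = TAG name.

cycle 1: issue ADD r1<-Add1 // r0:4,r1:Add1,r2:6,r3:2,r4:9
cycle 2: issue SUB r2<-Add2 // r0:4,r1:Add1,r2:Add2,r3:2,r4:9
cycle 3: issue MUL r2<-Mul1 // r0:4,r1:Add1,r2:Mul1,r3:2,r4:9
cycle 4: CDB Add1=8; issue SUB r1<-Add1 // r0:4,r1:Add1,r2:Mul1,r3:2,r4:9
cycle 5: issue MUL r3<-Mul2 // r0:4,r1:Add1,r2:Mul1,r3:Mul2,r4:9
cycle 6: issue SUB r4<-Add3 // r0:4,r1:Add1,r2:Mul1,r3:Mul2,r4:Add3
cycle 7: CDB Add2=2; issue ADD r4<-Add2 // r0:4,r1:Add1,r2:Mul1,r3:Mul2,r4:Add2
cycle 8: CDB Mul1=36 // r0:4,r1:Add1,r2:36,r3:Mul2,r4:Add2
cycle 9: CDB Add3=5 // r0:4,r1:Add1,r2:36,r3:Mul2,r4:Add2
cycle 10: - // r0:4,r1:Add1,r2:36,r3:Mul2,r4:Add2
cycle 11: CDB Add1=-34 // r0:4,r1:-34,r2:36,r3:Mul2,r4:Add2
cycle 12: - // r0:4,r1:-34,r2:36,r3:Mul2,r4:Add2
cycle 13: - // r0:4,r1:-34,r2:36,r3:Mul2,r4:Add2
cycle 14: CDB Add2=-30 // r0:4,r1:-34,r2:36,r3:Mul2,r4:-30
cycle 15: - // r0:4,r1:-34,r2:36,r3:Mul2,r4:-30
cycle 16: CDB Mul2=-136 // r0:4,r1:-34,r2:36,r3:-136,r4:-30

STATUS = VALUE -34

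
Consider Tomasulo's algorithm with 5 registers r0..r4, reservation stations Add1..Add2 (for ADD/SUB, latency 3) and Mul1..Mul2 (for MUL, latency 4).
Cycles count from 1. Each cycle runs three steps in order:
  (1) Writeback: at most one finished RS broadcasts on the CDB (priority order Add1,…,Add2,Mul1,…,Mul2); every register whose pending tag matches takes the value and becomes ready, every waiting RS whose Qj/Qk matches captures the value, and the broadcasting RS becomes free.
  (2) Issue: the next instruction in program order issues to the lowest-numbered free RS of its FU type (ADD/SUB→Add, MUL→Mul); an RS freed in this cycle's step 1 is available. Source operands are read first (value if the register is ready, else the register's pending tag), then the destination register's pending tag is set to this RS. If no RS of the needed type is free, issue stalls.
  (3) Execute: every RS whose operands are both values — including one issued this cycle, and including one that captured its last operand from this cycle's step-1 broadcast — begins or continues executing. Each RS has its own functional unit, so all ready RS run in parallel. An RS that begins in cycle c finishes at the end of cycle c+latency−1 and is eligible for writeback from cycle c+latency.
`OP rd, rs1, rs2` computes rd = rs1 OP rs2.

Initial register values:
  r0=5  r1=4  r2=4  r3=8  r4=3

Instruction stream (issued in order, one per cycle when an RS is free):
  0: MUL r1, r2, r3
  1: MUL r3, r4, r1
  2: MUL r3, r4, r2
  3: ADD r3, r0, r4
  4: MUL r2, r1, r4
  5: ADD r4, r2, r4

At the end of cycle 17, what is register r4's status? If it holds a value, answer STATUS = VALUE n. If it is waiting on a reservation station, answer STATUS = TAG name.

STATUS = VALUE 99

cycle 1: issue MUL r1<-Mul1 // r0:5,r1:Mul1,r2:4,r3:8,r4:3
cycle 2: issue MUL r3<-Mul2 // r0:5,r1:Mul1,r2:4,r3:Mul2,r4:3
cycle 3: stall // r0:5,r1:Mul1,r2:4,r3:Mul2,r4:3
cycle 4: stall // r0:5,r1:Mul1,r2:4,r3:Mul2,r4:3
cycle 5: CDB Mul1=32; issue MUL r3<-Mul1 // r0:5,r1:32,r2:4,r3:Mul1,r4:3
cycle 6: issue ADD r3<-Add1 // r0:5,r1:32,r2:4,r3:Add1,r4:3
cycle 7: stall // r0:5,r1:32,r2:4,r3:Add1,r4:3
cycle 8: stall // r0:5,r1:32,r2:4,r3:Add1,r4:3
cycle 9: CDB Add1=8; stall // r0:5,r1:32,r2:4,r3:8,r4:3
cycle 10: CDB Mul1=12; issue MUL r2<-Mul1 // r0:5,r1:32,r2:Mul1,r3:8,r4:3
cycle 11: CDB Mul2=96; issue ADD r4<-Add1 // r0:5,r1:32,r2:Mul1,r3:8,r4:Add1
cycle 12: - // r0:5,r1:32,r2:Mul1,r3:8,r4:Add1
cycle 13: - // r0:5,r1:32,r2:Mul1,r3:8,r4:Add1
cycle 14: CDB Mul1=96 // r0:5,r1:32,r2:96,r3:8,r4:Add1
cycle 15: - // r0:5,r1:32,r2:96,r3:8,r4:Add1
cycle 16: - // r0:5,r1:32,r2:96,r3:8,r4:Add1
cycle 17: CDB Add1=99 // r0:5,r1:32,r2:96,r3:8,r4:99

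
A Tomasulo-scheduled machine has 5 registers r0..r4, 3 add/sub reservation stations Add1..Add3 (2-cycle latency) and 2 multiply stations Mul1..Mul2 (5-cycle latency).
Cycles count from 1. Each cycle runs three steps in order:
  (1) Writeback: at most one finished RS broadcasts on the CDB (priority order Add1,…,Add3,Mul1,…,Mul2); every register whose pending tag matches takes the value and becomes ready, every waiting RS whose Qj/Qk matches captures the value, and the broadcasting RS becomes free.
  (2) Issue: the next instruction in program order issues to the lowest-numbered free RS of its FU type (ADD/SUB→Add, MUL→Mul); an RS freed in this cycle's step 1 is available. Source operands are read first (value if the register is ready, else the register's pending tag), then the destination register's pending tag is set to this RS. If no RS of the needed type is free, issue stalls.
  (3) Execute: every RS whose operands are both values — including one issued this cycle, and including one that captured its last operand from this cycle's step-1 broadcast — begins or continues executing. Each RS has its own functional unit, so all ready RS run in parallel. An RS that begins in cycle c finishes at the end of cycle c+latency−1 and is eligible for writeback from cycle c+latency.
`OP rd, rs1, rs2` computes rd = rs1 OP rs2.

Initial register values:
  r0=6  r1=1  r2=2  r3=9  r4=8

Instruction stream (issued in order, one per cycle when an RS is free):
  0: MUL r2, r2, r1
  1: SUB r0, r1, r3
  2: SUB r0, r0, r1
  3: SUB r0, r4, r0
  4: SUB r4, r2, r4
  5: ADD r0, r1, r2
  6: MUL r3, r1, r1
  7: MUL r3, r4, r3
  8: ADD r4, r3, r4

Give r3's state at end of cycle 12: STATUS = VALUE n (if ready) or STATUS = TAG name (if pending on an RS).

STATUS = TAG Mul2

  c1: issue MUL r2<-Mul1  regs: r0:6,r1:1,r2:Mul1,r3:9,r4:8
  c2: issue SUB r0<-Add1  regs: r0:Add1,r1:1,r2:Mul1,r3:9,r4:8
  c3: issue SUB r0<-Add2  regs: r0:Add2,r1:1,r2:Mul1,r3:9,r4:8
  c4: CDB Add1=-8; issue SUB r0<-Add1  regs: r0:Add1,r1:1,r2:Mul1,r3:9,r4:8
  c5: issue SUB r4<-Add3  regs: r0:Add1,r1:1,r2:Mul1,r3:9,r4:Add3
  c6: CDB Add2=-9; issue ADD r0<-Add2  regs: r0:Add2,r1:1,r2:Mul1,r3:9,r4:Add3
  c7: CDB Mul1=2; issue MUL r3<-Mul1  regs: r0:Add2,r1:1,r2:2,r3:Mul1,r4:Add3
  c8: CDB Add1=17; issue MUL r3<-Mul2  regs: r0:Add2,r1:1,r2:2,r3:Mul2,r4:Add3
  c9: CDB Add2=3; issue ADD r4<-Add1  regs: r0:3,r1:1,r2:2,r3:Mul2,r4:Add1
  c10: CDB Add3=-6  regs: r0:3,r1:1,r2:2,r3:Mul2,r4:Add1
  c11: -  regs: r0:3,r1:1,r2:2,r3:Mul2,r4:Add1
  c12: CDB Mul1=1  regs: r0:3,r1:1,r2:2,r3:Mul2,r4:Add1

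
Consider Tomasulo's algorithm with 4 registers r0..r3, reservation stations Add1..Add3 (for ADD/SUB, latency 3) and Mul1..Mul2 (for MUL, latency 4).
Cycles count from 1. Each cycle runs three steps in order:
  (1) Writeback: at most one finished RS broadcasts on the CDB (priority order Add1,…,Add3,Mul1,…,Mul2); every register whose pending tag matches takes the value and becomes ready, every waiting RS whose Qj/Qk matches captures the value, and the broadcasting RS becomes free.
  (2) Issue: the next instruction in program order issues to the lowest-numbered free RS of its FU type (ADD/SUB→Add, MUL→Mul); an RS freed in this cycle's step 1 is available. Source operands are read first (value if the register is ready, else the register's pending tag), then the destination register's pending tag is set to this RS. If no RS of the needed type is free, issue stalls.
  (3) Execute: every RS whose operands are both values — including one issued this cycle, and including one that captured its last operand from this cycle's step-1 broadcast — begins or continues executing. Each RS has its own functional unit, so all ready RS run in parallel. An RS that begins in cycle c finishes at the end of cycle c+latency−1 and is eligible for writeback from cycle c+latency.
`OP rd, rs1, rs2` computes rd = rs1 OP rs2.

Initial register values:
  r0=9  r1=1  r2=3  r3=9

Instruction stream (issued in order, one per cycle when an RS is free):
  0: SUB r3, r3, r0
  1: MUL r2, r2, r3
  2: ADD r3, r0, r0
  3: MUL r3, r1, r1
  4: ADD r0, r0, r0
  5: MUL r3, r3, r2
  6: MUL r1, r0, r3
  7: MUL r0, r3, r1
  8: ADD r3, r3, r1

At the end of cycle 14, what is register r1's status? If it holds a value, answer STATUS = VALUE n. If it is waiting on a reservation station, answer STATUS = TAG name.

c1: issue SUB r3<-Add1 | r0:9,r1:1,r2:3,r3:Add1
c2: issue MUL r2<-Mul1 | r0:9,r1:1,r2:Mul1,r3:Add1
c3: issue ADD r3<-Add2 | r0:9,r1:1,r2:Mul1,r3:Add2
c4: CDB Add1=0; issue MUL r3<-Mul2 | r0:9,r1:1,r2:Mul1,r3:Mul2
c5: issue ADD r0<-Add1 | r0:Add1,r1:1,r2:Mul1,r3:Mul2
c6: CDB Add2=18; stall | r0:Add1,r1:1,r2:Mul1,r3:Mul2
c7: stall | r0:Add1,r1:1,r2:Mul1,r3:Mul2
c8: CDB Add1=18; stall | r0:18,r1:1,r2:Mul1,r3:Mul2
c9: CDB Mul1=0; issue MUL r3<-Mul1 | r0:18,r1:1,r2:0,r3:Mul1
c10: CDB Mul2=1; issue MUL r1<-Mul2 | r0:18,r1:Mul2,r2:0,r3:Mul1
c11: stall | r0:18,r1:Mul2,r2:0,r3:Mul1
c12: stall | r0:18,r1:Mul2,r2:0,r3:Mul1
c13: stall | r0:18,r1:Mul2,r2:0,r3:Mul1
c14: CDB Mul1=0; issue MUL r0<-Mul1 | r0:Mul1,r1:Mul2,r2:0,r3:0

STATUS = TAG Mul2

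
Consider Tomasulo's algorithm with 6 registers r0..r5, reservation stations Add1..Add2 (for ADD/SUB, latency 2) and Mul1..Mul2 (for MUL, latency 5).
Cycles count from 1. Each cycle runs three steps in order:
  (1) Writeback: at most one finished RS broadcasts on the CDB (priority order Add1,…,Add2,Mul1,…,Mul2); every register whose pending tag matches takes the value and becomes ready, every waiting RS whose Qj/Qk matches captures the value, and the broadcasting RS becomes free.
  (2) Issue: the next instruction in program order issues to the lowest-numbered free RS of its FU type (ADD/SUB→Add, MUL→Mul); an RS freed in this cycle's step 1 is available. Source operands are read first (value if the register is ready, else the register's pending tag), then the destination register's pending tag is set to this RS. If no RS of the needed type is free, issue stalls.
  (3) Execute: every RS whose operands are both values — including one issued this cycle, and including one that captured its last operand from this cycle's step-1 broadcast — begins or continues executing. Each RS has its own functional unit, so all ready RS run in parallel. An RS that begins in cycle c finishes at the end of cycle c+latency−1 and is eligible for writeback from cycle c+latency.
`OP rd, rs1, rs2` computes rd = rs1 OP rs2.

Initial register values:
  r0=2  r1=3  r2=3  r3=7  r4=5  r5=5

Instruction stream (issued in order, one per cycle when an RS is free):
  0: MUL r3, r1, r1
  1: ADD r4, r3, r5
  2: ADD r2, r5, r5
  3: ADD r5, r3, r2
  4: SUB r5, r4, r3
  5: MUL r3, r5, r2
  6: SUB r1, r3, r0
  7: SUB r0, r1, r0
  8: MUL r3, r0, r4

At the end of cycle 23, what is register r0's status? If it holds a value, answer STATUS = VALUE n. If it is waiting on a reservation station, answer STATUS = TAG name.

  c1: issue MUL r3<-Mul1  regs: r0:2,r1:3,r2:3,r3:Mul1,r4:5,r5:5
  c2: issue ADD r4<-Add1  regs: r0:2,r1:3,r2:3,r3:Mul1,r4:Add1,r5:5
  c3: issue ADD r2<-Add2  regs: r0:2,r1:3,r2:Add2,r3:Mul1,r4:Add1,r5:5
  c4: stall  regs: r0:2,r1:3,r2:Add2,r3:Mul1,r4:Add1,r5:5
  c5: CDB Add2=10; issue ADD r5<-Add2  regs: r0:2,r1:3,r2:10,r3:Mul1,r4:Add1,r5:Add2
  c6: CDB Mul1=9; stall  regs: r0:2,r1:3,r2:10,r3:9,r4:Add1,r5:Add2
  c7: stall  regs: r0:2,r1:3,r2:10,r3:9,r4:Add1,r5:Add2
  c8: CDB Add1=14; issue SUB r5<-Add1  regs: r0:2,r1:3,r2:10,r3:9,r4:14,r5:Add1
  c9: CDB Add2=19; issue MUL r3<-Mul1  regs: r0:2,r1:3,r2:10,r3:Mul1,r4:14,r5:Add1
  c10: CDB Add1=5; issue SUB r1<-Add1  regs: r0:2,r1:Add1,r2:10,r3:Mul1,r4:14,r5:5
  c11: issue SUB r0<-Add2  regs: r0:Add2,r1:Add1,r2:10,r3:Mul1,r4:14,r5:5
  c12: issue MUL r3<-Mul2  regs: r0:Add2,r1:Add1,r2:10,r3:Mul2,r4:14,r5:5
  c13: -  regs: r0:Add2,r1:Add1,r2:10,r3:Mul2,r4:14,r5:5
  c14: -  regs: r0:Add2,r1:Add1,r2:10,r3:Mul2,r4:14,r5:5
  c15: CDB Mul1=50  regs: r0:Add2,r1:Add1,r2:10,r3:Mul2,r4:14,r5:5
  c16: -  regs: r0:Add2,r1:Add1,r2:10,r3:Mul2,r4:14,r5:5
  c17: CDB Add1=48  regs: r0:Add2,r1:48,r2:10,r3:Mul2,r4:14,r5:5
  c18: -  regs: r0:Add2,r1:48,r2:10,r3:Mul2,r4:14,r5:5
  c19: CDB Add2=46  regs: r0:46,r1:48,r2:10,r3:Mul2,r4:14,r5:5
  c20: -  regs: r0:46,r1:48,r2:10,r3:Mul2,r4:14,r5:5
  c21: -  regs: r0:46,r1:48,r2:10,r3:Mul2,r4:14,r5:5
  c22: -  regs: r0:46,r1:48,r2:10,r3:Mul2,r4:14,r5:5
  c23: -  regs: r0:46,r1:48,r2:10,r3:Mul2,r4:14,r5:5

STATUS = VALUE 46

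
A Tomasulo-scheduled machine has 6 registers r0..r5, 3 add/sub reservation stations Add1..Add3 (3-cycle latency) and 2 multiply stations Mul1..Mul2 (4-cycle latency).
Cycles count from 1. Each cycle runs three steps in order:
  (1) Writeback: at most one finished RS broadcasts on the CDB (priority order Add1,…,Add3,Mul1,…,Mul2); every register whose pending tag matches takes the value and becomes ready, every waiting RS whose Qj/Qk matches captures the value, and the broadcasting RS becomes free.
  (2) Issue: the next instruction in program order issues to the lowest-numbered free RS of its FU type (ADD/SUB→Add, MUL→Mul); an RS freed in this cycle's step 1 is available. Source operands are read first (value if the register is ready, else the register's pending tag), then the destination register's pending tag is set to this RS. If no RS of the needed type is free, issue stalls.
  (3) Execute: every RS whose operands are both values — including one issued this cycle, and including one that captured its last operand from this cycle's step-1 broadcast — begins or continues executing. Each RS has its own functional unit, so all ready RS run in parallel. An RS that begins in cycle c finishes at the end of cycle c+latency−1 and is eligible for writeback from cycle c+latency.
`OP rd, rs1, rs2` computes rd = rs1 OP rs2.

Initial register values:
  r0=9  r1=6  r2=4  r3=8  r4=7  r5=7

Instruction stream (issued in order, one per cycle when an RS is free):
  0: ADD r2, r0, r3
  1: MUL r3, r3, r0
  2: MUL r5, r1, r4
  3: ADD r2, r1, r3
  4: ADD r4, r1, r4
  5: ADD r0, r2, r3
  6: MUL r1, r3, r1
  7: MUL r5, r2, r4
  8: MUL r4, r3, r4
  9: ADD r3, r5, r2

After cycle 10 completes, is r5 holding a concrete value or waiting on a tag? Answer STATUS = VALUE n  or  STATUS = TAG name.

  c1: issue ADD r2<-Add1  regs: r0:9,r1:6,r2:Add1,r3:8,r4:7,r5:7
  c2: issue MUL r3<-Mul1  regs: r0:9,r1:6,r2:Add1,r3:Mul1,r4:7,r5:7
  c3: issue MUL r5<-Mul2  regs: r0:9,r1:6,r2:Add1,r3:Mul1,r4:7,r5:Mul2
  c4: CDB Add1=17; issue ADD r2<-Add1  regs: r0:9,r1:6,r2:Add1,r3:Mul1,r4:7,r5:Mul2
  c5: issue ADD r4<-Add2  regs: r0:9,r1:6,r2:Add1,r3:Mul1,r4:Add2,r5:Mul2
  c6: CDB Mul1=72; issue ADD r0<-Add3  regs: r0:Add3,r1:6,r2:Add1,r3:72,r4:Add2,r5:Mul2
  c7: CDB Mul2=42; issue MUL r1<-Mul1  regs: r0:Add3,r1:Mul1,r2:Add1,r3:72,r4:Add2,r5:42
  c8: CDB Add2=13; issue MUL r5<-Mul2  regs: r0:Add3,r1:Mul1,r2:Add1,r3:72,r4:13,r5:Mul2
  c9: CDB Add1=78; stall  regs: r0:Add3,r1:Mul1,r2:78,r3:72,r4:13,r5:Mul2
  c10: stall  regs: r0:Add3,r1:Mul1,r2:78,r3:72,r4:13,r5:Mul2

STATUS = TAG Mul2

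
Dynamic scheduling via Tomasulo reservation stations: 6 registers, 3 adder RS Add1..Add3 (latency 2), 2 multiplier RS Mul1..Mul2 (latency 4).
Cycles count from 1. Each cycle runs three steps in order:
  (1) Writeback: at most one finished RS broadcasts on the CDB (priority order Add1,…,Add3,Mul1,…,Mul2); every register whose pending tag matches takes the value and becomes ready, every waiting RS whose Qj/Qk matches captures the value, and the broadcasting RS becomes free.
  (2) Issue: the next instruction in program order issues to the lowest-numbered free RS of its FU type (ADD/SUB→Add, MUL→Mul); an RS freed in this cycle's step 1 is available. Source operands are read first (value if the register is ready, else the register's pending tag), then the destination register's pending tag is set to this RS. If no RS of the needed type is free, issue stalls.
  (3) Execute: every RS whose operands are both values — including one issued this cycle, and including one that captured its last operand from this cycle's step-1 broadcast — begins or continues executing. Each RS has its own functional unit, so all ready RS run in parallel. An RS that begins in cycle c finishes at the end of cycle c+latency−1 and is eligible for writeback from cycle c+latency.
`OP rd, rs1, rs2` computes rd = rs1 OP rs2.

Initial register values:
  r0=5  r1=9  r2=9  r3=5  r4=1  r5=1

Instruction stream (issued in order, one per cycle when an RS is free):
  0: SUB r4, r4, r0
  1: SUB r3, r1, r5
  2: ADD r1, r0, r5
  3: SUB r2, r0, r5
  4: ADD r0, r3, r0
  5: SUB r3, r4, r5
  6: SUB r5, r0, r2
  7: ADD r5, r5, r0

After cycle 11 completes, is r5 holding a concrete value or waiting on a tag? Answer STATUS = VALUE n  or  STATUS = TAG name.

cycle 1: issue SUB r4<-Add1 // r0:5,r1:9,r2:9,r3:5,r4:Add1,r5:1
cycle 2: issue SUB r3<-Add2 // r0:5,r1:9,r2:9,r3:Add2,r4:Add1,r5:1
cycle 3: CDB Add1=-4; issue ADD r1<-Add1 // r0:5,r1:Add1,r2:9,r3:Add2,r4:-4,r5:1
cycle 4: CDB Add2=8; issue SUB r2<-Add2 // r0:5,r1:Add1,r2:Add2,r3:8,r4:-4,r5:1
cycle 5: CDB Add1=6; issue ADD r0<-Add1 // r0:Add1,r1:6,r2:Add2,r3:8,r4:-4,r5:1
cycle 6: CDB Add2=4; issue SUB r3<-Add2 // r0:Add1,r1:6,r2:4,r3:Add2,r4:-4,r5:1
cycle 7: CDB Add1=13; issue SUB r5<-Add1 // r0:13,r1:6,r2:4,r3:Add2,r4:-4,r5:Add1
cycle 8: CDB Add2=-5; issue ADD r5<-Add2 // r0:13,r1:6,r2:4,r3:-5,r4:-4,r5:Add2
cycle 9: CDB Add1=9 // r0:13,r1:6,r2:4,r3:-5,r4:-4,r5:Add2
cycle 10: - // r0:13,r1:6,r2:4,r3:-5,r4:-4,r5:Add2
cycle 11: CDB Add2=22 // r0:13,r1:6,r2:4,r3:-5,r4:-4,r5:22

STATUS = VALUE 22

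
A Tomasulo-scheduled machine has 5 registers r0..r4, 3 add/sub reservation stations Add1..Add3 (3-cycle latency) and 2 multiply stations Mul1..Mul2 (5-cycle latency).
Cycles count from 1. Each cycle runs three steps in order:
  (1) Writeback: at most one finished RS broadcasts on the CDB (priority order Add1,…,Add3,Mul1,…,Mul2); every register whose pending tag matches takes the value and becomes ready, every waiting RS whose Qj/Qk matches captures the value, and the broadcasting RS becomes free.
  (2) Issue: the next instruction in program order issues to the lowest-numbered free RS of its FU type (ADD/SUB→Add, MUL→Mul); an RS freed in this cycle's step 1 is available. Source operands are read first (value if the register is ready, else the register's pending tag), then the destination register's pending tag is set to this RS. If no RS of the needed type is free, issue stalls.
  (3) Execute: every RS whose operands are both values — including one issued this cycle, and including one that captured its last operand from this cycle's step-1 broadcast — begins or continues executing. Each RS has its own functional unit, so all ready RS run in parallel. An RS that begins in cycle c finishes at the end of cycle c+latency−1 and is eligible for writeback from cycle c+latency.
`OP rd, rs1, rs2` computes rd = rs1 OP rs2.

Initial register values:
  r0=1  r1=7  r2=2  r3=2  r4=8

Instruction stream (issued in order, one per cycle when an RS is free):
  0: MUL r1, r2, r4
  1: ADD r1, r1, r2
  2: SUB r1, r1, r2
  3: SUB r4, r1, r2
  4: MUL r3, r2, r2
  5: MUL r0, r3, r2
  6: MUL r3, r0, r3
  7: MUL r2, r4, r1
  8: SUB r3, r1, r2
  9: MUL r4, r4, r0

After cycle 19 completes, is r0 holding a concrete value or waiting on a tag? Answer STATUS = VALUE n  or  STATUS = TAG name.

STATUS = VALUE 8

c1: issue MUL r1<-Mul1 | r0:1,r1:Mul1,r2:2,r3:2,r4:8
c2: issue ADD r1<-Add1 | r0:1,r1:Add1,r2:2,r3:2,r4:8
c3: issue SUB r1<-Add2 | r0:1,r1:Add2,r2:2,r3:2,r4:8
c4: issue SUB r4<-Add3 | r0:1,r1:Add2,r2:2,r3:2,r4:Add3
c5: issue MUL r3<-Mul2 | r0:1,r1:Add2,r2:2,r3:Mul2,r4:Add3
c6: CDB Mul1=16; issue MUL r0<-Mul1 | r0:Mul1,r1:Add2,r2:2,r3:Mul2,r4:Add3
c7: stall | r0:Mul1,r1:Add2,r2:2,r3:Mul2,r4:Add3
c8: stall | r0:Mul1,r1:Add2,r2:2,r3:Mul2,r4:Add3
c9: CDB Add1=18; stall | r0:Mul1,r1:Add2,r2:2,r3:Mul2,r4:Add3
c10: CDB Mul2=4; issue MUL r3<-Mul2 | r0:Mul1,r1:Add2,r2:2,r3:Mul2,r4:Add3
c11: stall | r0:Mul1,r1:Add2,r2:2,r3:Mul2,r4:Add3
c12: CDB Add2=16; stall | r0:Mul1,r1:16,r2:2,r3:Mul2,r4:Add3
c13: stall | r0:Mul1,r1:16,r2:2,r3:Mul2,r4:Add3
c14: stall | r0:Mul1,r1:16,r2:2,r3:Mul2,r4:Add3
c15: CDB Add3=14; stall | r0:Mul1,r1:16,r2:2,r3:Mul2,r4:14
c16: CDB Mul1=8; issue MUL r2<-Mul1 | r0:8,r1:16,r2:Mul1,r3:Mul2,r4:14
c17: issue SUB r3<-Add1 | r0:8,r1:16,r2:Mul1,r3:Add1,r4:14
c18: stall | r0:8,r1:16,r2:Mul1,r3:Add1,r4:14
c19: stall | r0:8,r1:16,r2:Mul1,r3:Add1,r4:14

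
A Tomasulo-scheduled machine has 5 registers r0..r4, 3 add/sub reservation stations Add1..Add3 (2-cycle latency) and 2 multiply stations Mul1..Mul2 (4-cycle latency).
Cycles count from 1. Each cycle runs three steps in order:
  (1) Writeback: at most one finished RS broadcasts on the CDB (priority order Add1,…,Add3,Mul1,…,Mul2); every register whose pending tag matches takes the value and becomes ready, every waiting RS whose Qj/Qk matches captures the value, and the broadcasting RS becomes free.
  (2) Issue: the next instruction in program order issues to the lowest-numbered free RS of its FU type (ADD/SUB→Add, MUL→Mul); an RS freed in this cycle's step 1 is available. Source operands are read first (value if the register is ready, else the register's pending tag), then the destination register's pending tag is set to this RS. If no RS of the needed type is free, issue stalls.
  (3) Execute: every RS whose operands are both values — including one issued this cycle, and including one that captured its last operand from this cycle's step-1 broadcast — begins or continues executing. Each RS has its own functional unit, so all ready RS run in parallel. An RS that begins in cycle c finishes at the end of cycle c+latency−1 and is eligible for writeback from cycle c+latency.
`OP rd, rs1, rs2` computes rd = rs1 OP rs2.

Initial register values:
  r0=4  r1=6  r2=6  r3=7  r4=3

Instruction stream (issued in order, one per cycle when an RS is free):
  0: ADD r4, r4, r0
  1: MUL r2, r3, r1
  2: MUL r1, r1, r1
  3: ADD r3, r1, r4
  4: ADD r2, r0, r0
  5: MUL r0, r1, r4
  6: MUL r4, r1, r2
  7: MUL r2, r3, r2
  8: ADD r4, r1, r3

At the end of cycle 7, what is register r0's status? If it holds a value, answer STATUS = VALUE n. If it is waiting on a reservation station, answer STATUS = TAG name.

STATUS = TAG Mul1

  c1: issue ADD r4<-Add1  regs: r0:4,r1:6,r2:6,r3:7,r4:Add1
  c2: issue MUL r2<-Mul1  regs: r0:4,r1:6,r2:Mul1,r3:7,r4:Add1
  c3: CDB Add1=7; issue MUL r1<-Mul2  regs: r0:4,r1:Mul2,r2:Mul1,r3:7,r4:7
  c4: issue ADD r3<-Add1  regs: r0:4,r1:Mul2,r2:Mul1,r3:Add1,r4:7
  c5: issue ADD r2<-Add2  regs: r0:4,r1:Mul2,r2:Add2,r3:Add1,r4:7
  c6: CDB Mul1=42; issue MUL r0<-Mul1  regs: r0:Mul1,r1:Mul2,r2:Add2,r3:Add1,r4:7
  c7: CDB Add2=8; stall  regs: r0:Mul1,r1:Mul2,r2:8,r3:Add1,r4:7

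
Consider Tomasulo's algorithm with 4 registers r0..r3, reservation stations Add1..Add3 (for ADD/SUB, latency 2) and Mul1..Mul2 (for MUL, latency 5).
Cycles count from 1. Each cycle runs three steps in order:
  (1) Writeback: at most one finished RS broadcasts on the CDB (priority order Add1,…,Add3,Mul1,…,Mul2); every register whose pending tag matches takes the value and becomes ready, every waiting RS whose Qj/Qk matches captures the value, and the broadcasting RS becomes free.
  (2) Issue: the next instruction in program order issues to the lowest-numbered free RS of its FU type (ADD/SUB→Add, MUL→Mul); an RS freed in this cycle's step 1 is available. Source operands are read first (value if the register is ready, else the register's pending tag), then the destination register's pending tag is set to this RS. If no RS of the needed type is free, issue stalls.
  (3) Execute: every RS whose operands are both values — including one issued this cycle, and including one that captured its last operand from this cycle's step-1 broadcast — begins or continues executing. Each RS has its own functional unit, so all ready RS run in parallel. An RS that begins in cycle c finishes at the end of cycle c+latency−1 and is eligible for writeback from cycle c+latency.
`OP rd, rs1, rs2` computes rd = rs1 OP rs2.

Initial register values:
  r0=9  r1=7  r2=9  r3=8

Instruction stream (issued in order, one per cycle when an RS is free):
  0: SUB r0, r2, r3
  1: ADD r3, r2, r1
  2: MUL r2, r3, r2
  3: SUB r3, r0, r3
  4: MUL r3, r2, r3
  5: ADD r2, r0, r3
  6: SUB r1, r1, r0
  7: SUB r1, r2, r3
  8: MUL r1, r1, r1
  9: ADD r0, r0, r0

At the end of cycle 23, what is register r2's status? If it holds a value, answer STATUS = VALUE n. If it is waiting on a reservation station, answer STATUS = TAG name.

c1: issue SUB r0<-Add1 | r0:Add1,r1:7,r2:9,r3:8
c2: issue ADD r3<-Add2 | r0:Add1,r1:7,r2:9,r3:Add2
c3: CDB Add1=1; issue MUL r2<-Mul1 | r0:1,r1:7,r2:Mul1,r3:Add2
c4: CDB Add2=16; issue SUB r3<-Add1 | r0:1,r1:7,r2:Mul1,r3:Add1
c5: issue MUL r3<-Mul2 | r0:1,r1:7,r2:Mul1,r3:Mul2
c6: CDB Add1=-15; issue ADD r2<-Add1 | r0:1,r1:7,r2:Add1,r3:Mul2
c7: issue SUB r1<-Add2 | r0:1,r1:Add2,r2:Add1,r3:Mul2
c8: issue SUB r1<-Add3 | r0:1,r1:Add3,r2:Add1,r3:Mul2
c9: CDB Add2=6; stall | r0:1,r1:Add3,r2:Add1,r3:Mul2
c10: CDB Mul1=144; issue MUL r1<-Mul1 | r0:1,r1:Mul1,r2:Add1,r3:Mul2
c11: issue ADD r0<-Add2 | r0:Add2,r1:Mul1,r2:Add1,r3:Mul2
c12: - | r0:Add2,r1:Mul1,r2:Add1,r3:Mul2
c13: CDB Add2=2 | r0:2,r1:Mul1,r2:Add1,r3:Mul2
c14: - | r0:2,r1:Mul1,r2:Add1,r3:Mul2
c15: CDB Mul2=-2160 | r0:2,r1:Mul1,r2:Add1,r3:-2160
c16: - | r0:2,r1:Mul1,r2:Add1,r3:-2160
c17: CDB Add1=-2159 | r0:2,r1:Mul1,r2:-2159,r3:-2160
c18: - | r0:2,r1:Mul1,r2:-2159,r3:-2160
c19: CDB Add3=1 | r0:2,r1:Mul1,r2:-2159,r3:-2160
c20: - | r0:2,r1:Mul1,r2:-2159,r3:-2160
c21: - | r0:2,r1:Mul1,r2:-2159,r3:-2160
c22: - | r0:2,r1:Mul1,r2:-2159,r3:-2160
c23: - | r0:2,r1:Mul1,r2:-2159,r3:-2160

STATUS = VALUE -2159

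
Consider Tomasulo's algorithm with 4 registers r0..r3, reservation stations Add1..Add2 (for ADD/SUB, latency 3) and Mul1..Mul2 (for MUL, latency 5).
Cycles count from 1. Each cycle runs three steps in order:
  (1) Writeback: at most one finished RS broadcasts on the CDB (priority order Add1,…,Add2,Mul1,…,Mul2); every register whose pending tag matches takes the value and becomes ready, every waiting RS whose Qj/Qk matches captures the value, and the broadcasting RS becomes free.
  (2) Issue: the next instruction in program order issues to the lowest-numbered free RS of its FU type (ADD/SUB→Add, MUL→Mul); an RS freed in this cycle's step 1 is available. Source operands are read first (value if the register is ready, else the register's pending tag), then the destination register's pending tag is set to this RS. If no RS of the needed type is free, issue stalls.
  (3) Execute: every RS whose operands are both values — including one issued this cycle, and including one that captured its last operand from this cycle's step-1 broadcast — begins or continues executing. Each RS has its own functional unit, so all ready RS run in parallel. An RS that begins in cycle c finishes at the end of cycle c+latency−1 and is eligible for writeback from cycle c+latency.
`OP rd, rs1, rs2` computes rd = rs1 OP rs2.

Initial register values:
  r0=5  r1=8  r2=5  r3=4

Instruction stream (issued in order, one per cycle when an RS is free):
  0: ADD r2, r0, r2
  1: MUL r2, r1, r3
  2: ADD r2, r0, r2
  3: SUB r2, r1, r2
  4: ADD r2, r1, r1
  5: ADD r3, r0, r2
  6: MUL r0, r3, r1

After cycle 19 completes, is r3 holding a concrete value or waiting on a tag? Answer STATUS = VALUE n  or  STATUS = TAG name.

c1: issue ADD r2<-Add1 | r0:5,r1:8,r2:Add1,r3:4
c2: issue MUL r2<-Mul1 | r0:5,r1:8,r2:Mul1,r3:4
c3: issue ADD r2<-Add2 | r0:5,r1:8,r2:Add2,r3:4
c4: CDB Add1=10; issue SUB r2<-Add1 | r0:5,r1:8,r2:Add1,r3:4
c5: stall | r0:5,r1:8,r2:Add1,r3:4
c6: stall | r0:5,r1:8,r2:Add1,r3:4
c7: CDB Mul1=32; stall | r0:5,r1:8,r2:Add1,r3:4
c8: stall | r0:5,r1:8,r2:Add1,r3:4
c9: stall | r0:5,r1:8,r2:Add1,r3:4
c10: CDB Add2=37; issue ADD r2<-Add2 | r0:5,r1:8,r2:Add2,r3:4
c11: stall | r0:5,r1:8,r2:Add2,r3:4
c12: stall | r0:5,r1:8,r2:Add2,r3:4
c13: CDB Add1=-29; issue ADD r3<-Add1 | r0:5,r1:8,r2:Add2,r3:Add1
c14: CDB Add2=16; issue MUL r0<-Mul1 | r0:Mul1,r1:8,r2:16,r3:Add1
c15: - | r0:Mul1,r1:8,r2:16,r3:Add1
c16: - | r0:Mul1,r1:8,r2:16,r3:Add1
c17: CDB Add1=21 | r0:Mul1,r1:8,r2:16,r3:21
c18: - | r0:Mul1,r1:8,r2:16,r3:21
c19: - | r0:Mul1,r1:8,r2:16,r3:21

STATUS = VALUE 21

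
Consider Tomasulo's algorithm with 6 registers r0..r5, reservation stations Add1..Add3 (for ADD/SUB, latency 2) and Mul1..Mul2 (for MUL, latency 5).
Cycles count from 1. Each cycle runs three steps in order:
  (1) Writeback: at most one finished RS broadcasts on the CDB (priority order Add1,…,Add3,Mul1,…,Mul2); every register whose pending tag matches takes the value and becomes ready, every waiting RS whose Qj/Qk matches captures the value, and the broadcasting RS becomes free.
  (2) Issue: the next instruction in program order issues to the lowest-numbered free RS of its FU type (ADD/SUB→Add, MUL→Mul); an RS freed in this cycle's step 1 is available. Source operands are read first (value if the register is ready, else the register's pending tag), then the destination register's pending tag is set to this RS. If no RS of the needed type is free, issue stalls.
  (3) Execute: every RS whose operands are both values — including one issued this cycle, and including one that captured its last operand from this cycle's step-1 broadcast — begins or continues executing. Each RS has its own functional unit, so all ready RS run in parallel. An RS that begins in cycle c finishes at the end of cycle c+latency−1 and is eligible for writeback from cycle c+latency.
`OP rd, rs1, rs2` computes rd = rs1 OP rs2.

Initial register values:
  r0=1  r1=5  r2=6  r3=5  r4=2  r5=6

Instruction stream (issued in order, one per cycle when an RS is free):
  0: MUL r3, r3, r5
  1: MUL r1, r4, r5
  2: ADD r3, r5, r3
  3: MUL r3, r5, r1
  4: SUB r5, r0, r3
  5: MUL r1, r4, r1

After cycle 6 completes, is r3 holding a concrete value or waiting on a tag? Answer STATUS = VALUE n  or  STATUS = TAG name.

STATUS = TAG Mul1

c1: issue MUL r3<-Mul1 | r0:1,r1:5,r2:6,r3:Mul1,r4:2,r5:6
c2: issue MUL r1<-Mul2 | r0:1,r1:Mul2,r2:6,r3:Mul1,r4:2,r5:6
c3: issue ADD r3<-Add1 | r0:1,r1:Mul2,r2:6,r3:Add1,r4:2,r5:6
c4: stall | r0:1,r1:Mul2,r2:6,r3:Add1,r4:2,r5:6
c5: stall | r0:1,r1:Mul2,r2:6,r3:Add1,r4:2,r5:6
c6: CDB Mul1=30; issue MUL r3<-Mul1 | r0:1,r1:Mul2,r2:6,r3:Mul1,r4:2,r5:6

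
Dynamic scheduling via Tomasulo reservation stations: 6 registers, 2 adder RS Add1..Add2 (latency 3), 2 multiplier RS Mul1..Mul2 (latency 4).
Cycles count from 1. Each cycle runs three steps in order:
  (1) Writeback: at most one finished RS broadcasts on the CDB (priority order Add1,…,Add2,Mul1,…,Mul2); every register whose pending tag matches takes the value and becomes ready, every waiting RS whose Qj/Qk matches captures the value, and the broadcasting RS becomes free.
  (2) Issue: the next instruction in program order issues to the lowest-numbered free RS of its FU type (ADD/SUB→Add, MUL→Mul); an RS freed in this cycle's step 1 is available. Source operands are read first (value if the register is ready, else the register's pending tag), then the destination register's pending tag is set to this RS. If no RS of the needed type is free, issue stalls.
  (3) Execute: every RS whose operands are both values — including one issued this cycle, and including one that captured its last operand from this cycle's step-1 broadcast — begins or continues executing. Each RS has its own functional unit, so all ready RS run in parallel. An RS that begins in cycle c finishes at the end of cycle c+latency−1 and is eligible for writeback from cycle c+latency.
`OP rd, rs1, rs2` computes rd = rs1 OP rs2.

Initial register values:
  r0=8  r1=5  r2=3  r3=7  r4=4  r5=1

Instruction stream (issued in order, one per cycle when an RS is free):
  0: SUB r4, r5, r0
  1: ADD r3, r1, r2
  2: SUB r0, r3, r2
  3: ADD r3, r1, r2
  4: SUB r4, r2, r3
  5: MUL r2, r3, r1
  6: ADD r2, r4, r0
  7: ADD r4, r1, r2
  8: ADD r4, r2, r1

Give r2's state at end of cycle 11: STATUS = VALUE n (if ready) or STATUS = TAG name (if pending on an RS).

STATUS = TAG Add2

  c1: issue SUB r4<-Add1  regs: r0:8,r1:5,r2:3,r3:7,r4:Add1,r5:1
  c2: issue ADD r3<-Add2  regs: r0:8,r1:5,r2:3,r3:Add2,r4:Add1,r5:1
  c3: stall  regs: r0:8,r1:5,r2:3,r3:Add2,r4:Add1,r5:1
  c4: CDB Add1=-7; issue SUB r0<-Add1  regs: r0:Add1,r1:5,r2:3,r3:Add2,r4:-7,r5:1
  c5: CDB Add2=8; issue ADD r3<-Add2  regs: r0:Add1,r1:5,r2:3,r3:Add2,r4:-7,r5:1
  c6: stall  regs: r0:Add1,r1:5,r2:3,r3:Add2,r4:-7,r5:1
  c7: stall  regs: r0:Add1,r1:5,r2:3,r3:Add2,r4:-7,r5:1
  c8: CDB Add1=5; issue SUB r4<-Add1  regs: r0:5,r1:5,r2:3,r3:Add2,r4:Add1,r5:1
  c9: CDB Add2=8; issue MUL r2<-Mul1  regs: r0:5,r1:5,r2:Mul1,r3:8,r4:Add1,r5:1
  c10: issue ADD r2<-Add2  regs: r0:5,r1:5,r2:Add2,r3:8,r4:Add1,r5:1
  c11: stall  regs: r0:5,r1:5,r2:Add2,r3:8,r4:Add1,r5:1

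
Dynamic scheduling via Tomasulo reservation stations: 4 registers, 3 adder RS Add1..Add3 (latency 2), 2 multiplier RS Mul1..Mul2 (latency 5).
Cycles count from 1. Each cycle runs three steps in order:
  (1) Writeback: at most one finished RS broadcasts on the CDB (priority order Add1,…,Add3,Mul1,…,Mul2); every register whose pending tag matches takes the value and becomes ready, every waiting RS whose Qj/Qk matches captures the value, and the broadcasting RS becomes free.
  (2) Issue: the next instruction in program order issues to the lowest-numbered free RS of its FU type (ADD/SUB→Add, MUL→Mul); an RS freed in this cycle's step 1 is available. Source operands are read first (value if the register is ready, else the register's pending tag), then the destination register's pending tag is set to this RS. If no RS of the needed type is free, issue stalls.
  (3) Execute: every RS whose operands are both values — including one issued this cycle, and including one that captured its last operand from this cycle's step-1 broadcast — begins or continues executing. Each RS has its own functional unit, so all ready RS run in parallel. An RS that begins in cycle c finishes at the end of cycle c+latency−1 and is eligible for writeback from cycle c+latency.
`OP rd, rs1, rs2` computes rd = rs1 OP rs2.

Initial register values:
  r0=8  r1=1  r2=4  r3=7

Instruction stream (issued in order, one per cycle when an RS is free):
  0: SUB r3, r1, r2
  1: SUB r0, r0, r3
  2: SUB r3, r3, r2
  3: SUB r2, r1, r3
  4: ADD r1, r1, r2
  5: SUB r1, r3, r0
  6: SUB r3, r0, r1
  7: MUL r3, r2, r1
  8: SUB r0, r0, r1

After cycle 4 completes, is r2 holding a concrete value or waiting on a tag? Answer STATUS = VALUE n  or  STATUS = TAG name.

  c1: issue SUB r3<-Add1  regs: r0:8,r1:1,r2:4,r3:Add1
  c2: issue SUB r0<-Add2  regs: r0:Add2,r1:1,r2:4,r3:Add1
  c3: CDB Add1=-3; issue SUB r3<-Add1  regs: r0:Add2,r1:1,r2:4,r3:Add1
  c4: issue SUB r2<-Add3  regs: r0:Add2,r1:1,r2:Add3,r3:Add1

STATUS = TAG Add3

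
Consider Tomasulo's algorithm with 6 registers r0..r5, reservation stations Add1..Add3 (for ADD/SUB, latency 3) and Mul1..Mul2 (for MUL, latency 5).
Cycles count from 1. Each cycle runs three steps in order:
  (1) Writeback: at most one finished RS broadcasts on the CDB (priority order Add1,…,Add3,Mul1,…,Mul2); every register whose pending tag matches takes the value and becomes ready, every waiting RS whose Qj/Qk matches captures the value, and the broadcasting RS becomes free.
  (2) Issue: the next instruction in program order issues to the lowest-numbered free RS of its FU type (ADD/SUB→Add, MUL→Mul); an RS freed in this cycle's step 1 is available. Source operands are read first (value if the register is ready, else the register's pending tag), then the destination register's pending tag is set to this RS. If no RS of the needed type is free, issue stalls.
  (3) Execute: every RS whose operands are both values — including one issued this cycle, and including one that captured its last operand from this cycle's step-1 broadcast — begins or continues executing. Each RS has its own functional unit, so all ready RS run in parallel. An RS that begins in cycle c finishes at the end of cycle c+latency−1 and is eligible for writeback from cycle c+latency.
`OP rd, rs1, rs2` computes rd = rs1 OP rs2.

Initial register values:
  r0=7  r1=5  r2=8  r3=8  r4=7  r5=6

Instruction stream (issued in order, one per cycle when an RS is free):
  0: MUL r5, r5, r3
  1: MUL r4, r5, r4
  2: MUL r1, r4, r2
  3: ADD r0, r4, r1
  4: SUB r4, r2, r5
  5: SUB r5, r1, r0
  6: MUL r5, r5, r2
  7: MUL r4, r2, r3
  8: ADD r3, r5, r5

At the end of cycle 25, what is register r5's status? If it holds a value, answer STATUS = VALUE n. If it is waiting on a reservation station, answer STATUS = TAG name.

STATUS = TAG Mul2

  c1: issue MUL r5<-Mul1  regs: r0:7,r1:5,r2:8,r3:8,r4:7,r5:Mul1
  c2: issue MUL r4<-Mul2  regs: r0:7,r1:5,r2:8,r3:8,r4:Mul2,r5:Mul1
  c3: stall  regs: r0:7,r1:5,r2:8,r3:8,r4:Mul2,r5:Mul1
  c4: stall  regs: r0:7,r1:5,r2:8,r3:8,r4:Mul2,r5:Mul1
  c5: stall  regs: r0:7,r1:5,r2:8,r3:8,r4:Mul2,r5:Mul1
  c6: CDB Mul1=48; issue MUL r1<-Mul1  regs: r0:7,r1:Mul1,r2:8,r3:8,r4:Mul2,r5:48
  c7: issue ADD r0<-Add1  regs: r0:Add1,r1:Mul1,r2:8,r3:8,r4:Mul2,r5:48
  c8: issue SUB r4<-Add2  regs: r0:Add1,r1:Mul1,r2:8,r3:8,r4:Add2,r5:48
  c9: issue SUB r5<-Add3  regs: r0:Add1,r1:Mul1,r2:8,r3:8,r4:Add2,r5:Add3
  c10: stall  regs: r0:Add1,r1:Mul1,r2:8,r3:8,r4:Add2,r5:Add3
  c11: CDB Add2=-40; stall  regs: r0:Add1,r1:Mul1,r2:8,r3:8,r4:-40,r5:Add3
  c12: CDB Mul2=336; issue MUL r5<-Mul2  regs: r0:Add1,r1:Mul1,r2:8,r3:8,r4:-40,r5:Mul2
  c13: stall  regs: r0:Add1,r1:Mul1,r2:8,r3:8,r4:-40,r5:Mul2
  c14: stall  regs: r0:Add1,r1:Mul1,r2:8,r3:8,r4:-40,r5:Mul2
  c15: stall  regs: r0:Add1,r1:Mul1,r2:8,r3:8,r4:-40,r5:Mul2
  c16: stall  regs: r0:Add1,r1:Mul1,r2:8,r3:8,r4:-40,r5:Mul2
  c17: CDB Mul1=2688; issue MUL r4<-Mul1  regs: r0:Add1,r1:2688,r2:8,r3:8,r4:Mul1,r5:Mul2
  c18: issue ADD r3<-Add2  regs: r0:Add1,r1:2688,r2:8,r3:Add2,r4:Mul1,r5:Mul2
  c19: -  regs: r0:Add1,r1:2688,r2:8,r3:Add2,r4:Mul1,r5:Mul2
  c20: CDB Add1=3024  regs: r0:3024,r1:2688,r2:8,r3:Add2,r4:Mul1,r5:Mul2
  c21: -  regs: r0:3024,r1:2688,r2:8,r3:Add2,r4:Mul1,r5:Mul2
  c22: CDB Mul1=64  regs: r0:3024,r1:2688,r2:8,r3:Add2,r4:64,r5:Mul2
  c23: CDB Add3=-336  regs: r0:3024,r1:2688,r2:8,r3:Add2,r4:64,r5:Mul2
  c24: -  regs: r0:3024,r1:2688,r2:8,r3:Add2,r4:64,r5:Mul2
  c25: -  regs: r0:3024,r1:2688,r2:8,r3:Add2,r4:64,r5:Mul2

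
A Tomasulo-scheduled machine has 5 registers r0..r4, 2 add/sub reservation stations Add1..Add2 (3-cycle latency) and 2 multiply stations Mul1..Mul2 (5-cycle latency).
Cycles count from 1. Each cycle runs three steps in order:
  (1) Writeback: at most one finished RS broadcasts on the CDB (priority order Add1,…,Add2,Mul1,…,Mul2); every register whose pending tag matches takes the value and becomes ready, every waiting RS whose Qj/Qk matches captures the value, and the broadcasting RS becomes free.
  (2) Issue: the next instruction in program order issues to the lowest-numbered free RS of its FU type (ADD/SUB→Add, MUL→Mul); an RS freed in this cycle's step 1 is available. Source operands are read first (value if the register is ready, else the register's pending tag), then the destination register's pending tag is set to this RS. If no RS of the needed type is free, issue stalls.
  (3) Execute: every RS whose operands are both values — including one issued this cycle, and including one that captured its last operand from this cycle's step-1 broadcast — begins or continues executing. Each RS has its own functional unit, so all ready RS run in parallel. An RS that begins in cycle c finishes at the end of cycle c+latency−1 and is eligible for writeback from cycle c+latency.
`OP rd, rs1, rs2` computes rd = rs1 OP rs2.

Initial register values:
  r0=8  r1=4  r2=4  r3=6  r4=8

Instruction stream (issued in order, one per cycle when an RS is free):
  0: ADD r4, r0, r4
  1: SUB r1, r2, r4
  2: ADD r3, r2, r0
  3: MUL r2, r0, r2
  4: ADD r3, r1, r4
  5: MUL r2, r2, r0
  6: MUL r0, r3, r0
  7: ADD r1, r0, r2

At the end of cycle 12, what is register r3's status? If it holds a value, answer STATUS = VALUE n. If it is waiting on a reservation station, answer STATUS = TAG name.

  c1: issue ADD r4<-Add1  regs: r0:8,r1:4,r2:4,r3:6,r4:Add1
  c2: issue SUB r1<-Add2  regs: r0:8,r1:Add2,r2:4,r3:6,r4:Add1
  c3: stall  regs: r0:8,r1:Add2,r2:4,r3:6,r4:Add1
  c4: CDB Add1=16; issue ADD r3<-Add1  regs: r0:8,r1:Add2,r2:4,r3:Add1,r4:16
  c5: issue MUL r2<-Mul1  regs: r0:8,r1:Add2,r2:Mul1,r3:Add1,r4:16
  c6: stall  regs: r0:8,r1:Add2,r2:Mul1,r3:Add1,r4:16
  c7: CDB Add1=12; issue ADD r3<-Add1  regs: r0:8,r1:Add2,r2:Mul1,r3:Add1,r4:16
  c8: CDB Add2=-12; issue MUL r2<-Mul2  regs: r0:8,r1:-12,r2:Mul2,r3:Add1,r4:16
  c9: stall  regs: r0:8,r1:-12,r2:Mul2,r3:Add1,r4:16
  c10: CDB Mul1=32; issue MUL r0<-Mul1  regs: r0:Mul1,r1:-12,r2:Mul2,r3:Add1,r4:16
  c11: CDB Add1=4; issue ADD r1<-Add1  regs: r0:Mul1,r1:Add1,r2:Mul2,r3:4,r4:16
  c12: -  regs: r0:Mul1,r1:Add1,r2:Mul2,r3:4,r4:16

STATUS = VALUE 4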